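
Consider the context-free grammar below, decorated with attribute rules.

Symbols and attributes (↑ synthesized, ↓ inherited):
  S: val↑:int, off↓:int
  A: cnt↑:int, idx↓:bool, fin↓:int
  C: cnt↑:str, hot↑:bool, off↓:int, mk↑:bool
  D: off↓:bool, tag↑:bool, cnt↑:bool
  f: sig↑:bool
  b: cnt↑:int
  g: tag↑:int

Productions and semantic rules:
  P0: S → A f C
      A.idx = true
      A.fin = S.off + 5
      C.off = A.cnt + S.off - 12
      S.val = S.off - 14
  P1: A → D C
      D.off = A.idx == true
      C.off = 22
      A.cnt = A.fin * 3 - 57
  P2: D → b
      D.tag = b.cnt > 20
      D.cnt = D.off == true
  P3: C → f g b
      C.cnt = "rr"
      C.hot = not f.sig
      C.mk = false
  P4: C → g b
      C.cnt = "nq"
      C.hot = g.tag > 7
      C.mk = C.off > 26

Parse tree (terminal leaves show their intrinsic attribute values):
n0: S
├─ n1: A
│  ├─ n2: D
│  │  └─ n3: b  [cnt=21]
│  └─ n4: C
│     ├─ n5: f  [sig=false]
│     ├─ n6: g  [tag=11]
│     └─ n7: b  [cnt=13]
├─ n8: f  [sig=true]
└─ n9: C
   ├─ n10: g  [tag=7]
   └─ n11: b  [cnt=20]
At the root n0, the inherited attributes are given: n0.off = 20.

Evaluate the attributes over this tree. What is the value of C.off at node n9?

26

1. n0.off = 20  [given at root]
2. n1.idx = true  [true]
3. n1.fin = 25  [S.off + 5]
4. n2.off = true  [A.idx == true]
5. n3.cnt = 21  [terminal]
6. n2.tag = true  [b.cnt > 20]
7. n2.cnt = true  [D.off == true]
8. n4.off = 22  [22]
9. n5.sig = false  [terminal]
10. n6.tag = 11  [terminal]
11. n7.cnt = 13  [terminal]
12. n4.cnt = "rr"  ["rr"]
13. n4.hot = true  [not f.sig]
14. n4.mk = false  [false]
15. n1.cnt = 18  [A.fin * 3 - 57]
16. n8.sig = true  [terminal]
17. n9.off = 26  [A.cnt + S.off - 12]
18. n10.tag = 7  [terminal]
19. n11.cnt = 20  [terminal]
20. n9.cnt = "nq"  ["nq"]
21. n9.hot = false  [g.tag > 7]
22. n9.mk = false  [C.off > 26]
23. n0.val = 6  [S.off - 14]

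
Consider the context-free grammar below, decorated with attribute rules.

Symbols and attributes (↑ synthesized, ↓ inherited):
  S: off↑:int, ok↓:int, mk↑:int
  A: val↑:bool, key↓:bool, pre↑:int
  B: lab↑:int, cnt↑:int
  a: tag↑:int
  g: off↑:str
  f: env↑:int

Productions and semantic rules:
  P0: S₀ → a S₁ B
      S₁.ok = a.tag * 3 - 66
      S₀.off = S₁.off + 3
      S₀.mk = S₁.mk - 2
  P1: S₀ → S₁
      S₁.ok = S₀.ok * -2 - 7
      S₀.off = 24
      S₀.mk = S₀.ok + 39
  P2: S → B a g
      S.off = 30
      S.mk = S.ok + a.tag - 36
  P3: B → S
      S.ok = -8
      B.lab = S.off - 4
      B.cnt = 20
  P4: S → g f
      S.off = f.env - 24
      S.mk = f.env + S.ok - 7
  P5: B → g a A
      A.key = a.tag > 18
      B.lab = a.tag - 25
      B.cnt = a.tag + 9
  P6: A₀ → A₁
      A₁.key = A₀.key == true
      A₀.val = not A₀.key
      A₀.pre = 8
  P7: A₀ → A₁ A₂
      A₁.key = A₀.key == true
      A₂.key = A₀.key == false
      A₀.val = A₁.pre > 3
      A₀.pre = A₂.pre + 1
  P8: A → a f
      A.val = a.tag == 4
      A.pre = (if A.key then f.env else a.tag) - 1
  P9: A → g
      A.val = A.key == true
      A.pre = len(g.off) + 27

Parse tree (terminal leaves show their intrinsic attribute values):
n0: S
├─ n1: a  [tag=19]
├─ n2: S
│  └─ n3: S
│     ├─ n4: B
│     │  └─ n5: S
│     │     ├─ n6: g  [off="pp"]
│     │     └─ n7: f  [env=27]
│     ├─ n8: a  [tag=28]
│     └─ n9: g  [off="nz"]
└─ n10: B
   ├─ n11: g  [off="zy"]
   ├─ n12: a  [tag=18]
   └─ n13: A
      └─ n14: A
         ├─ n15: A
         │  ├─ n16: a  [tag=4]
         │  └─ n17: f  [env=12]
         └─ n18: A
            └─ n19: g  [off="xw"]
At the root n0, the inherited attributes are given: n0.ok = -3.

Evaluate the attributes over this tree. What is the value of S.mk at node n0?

1. n0.ok = -3  [given at root]
2. n1.tag = 19  [terminal]
3. n2.ok = -9  [a.tag * 3 - 66]
4. n3.ok = 11  [S₀.ok * -2 - 7]
5. n5.ok = -8  [-8]
6. n6.off = "pp"  [terminal]
7. n7.env = 27  [terminal]
8. n5.off = 3  [f.env - 24]
9. n5.mk = 12  [f.env + S.ok - 7]
10. n4.lab = -1  [S.off - 4]
11. n4.cnt = 20  [20]
12. n8.tag = 28  [terminal]
13. n9.off = "nz"  [terminal]
14. n3.off = 30  [30]
15. n3.mk = 3  [S.ok + a.tag - 36]
16. n2.off = 24  [24]
17. n2.mk = 30  [S₀.ok + 39]
18. n11.off = "zy"  [terminal]
19. n12.tag = 18  [terminal]
20. n13.key = false  [a.tag > 18]
21. n14.key = false  [A₀.key == true]
22. n15.key = false  [A₀.key == true]
23. n16.tag = 4  [terminal]
24. n17.env = 12  [terminal]
25. n15.val = true  [a.tag == 4]
26. n15.pre = 3  [(if A.key then f.env else a.tag) - 1]
27. n18.key = true  [A₀.key == false]
28. n19.off = "xw"  [terminal]
29. n18.val = true  [A.key == true]
30. n18.pre = 29  [len(g.off) + 27]
31. n14.val = false  [A₁.pre > 3]
32. n14.pre = 30  [A₂.pre + 1]
33. n13.val = true  [not A₀.key]
34. n13.pre = 8  [8]
35. n10.lab = -7  [a.tag - 25]
36. n10.cnt = 27  [a.tag + 9]
37. n0.off = 27  [S₁.off + 3]
38. n0.mk = 28  [S₁.mk - 2]

28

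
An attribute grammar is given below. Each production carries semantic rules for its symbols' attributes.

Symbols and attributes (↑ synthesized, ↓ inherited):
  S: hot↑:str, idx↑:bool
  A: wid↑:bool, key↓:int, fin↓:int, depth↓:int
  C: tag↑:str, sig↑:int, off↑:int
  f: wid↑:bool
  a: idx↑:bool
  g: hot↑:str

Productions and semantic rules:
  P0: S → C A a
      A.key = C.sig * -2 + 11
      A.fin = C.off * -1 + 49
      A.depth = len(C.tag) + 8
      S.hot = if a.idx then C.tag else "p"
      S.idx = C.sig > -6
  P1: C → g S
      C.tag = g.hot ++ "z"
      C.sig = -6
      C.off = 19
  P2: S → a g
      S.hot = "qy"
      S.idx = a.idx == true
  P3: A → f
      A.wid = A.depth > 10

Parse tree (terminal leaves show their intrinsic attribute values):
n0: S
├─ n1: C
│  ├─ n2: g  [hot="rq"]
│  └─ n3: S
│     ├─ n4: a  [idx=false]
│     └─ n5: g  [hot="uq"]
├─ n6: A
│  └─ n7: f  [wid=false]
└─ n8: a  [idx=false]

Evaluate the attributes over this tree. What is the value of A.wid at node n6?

true

1. n2.hot = "rq"  [terminal]
2. n4.idx = false  [terminal]
3. n5.hot = "uq"  [terminal]
4. n3.hot = "qy"  ["qy"]
5. n3.idx = false  [a.idx == true]
6. n1.tag = "rqz"  [g.hot ++ "z"]
7. n1.sig = -6  [-6]
8. n1.off = 19  [19]
9. n6.key = 23  [C.sig * -2 + 11]
10. n6.fin = 30  [C.off * -1 + 49]
11. n6.depth = 11  [len(C.tag) + 8]
12. n7.wid = false  [terminal]
13. n6.wid = true  [A.depth > 10]
14. n8.idx = false  [terminal]
15. n0.hot = "p"  [if a.idx then C.tag else "p"]
16. n0.idx = false  [C.sig > -6]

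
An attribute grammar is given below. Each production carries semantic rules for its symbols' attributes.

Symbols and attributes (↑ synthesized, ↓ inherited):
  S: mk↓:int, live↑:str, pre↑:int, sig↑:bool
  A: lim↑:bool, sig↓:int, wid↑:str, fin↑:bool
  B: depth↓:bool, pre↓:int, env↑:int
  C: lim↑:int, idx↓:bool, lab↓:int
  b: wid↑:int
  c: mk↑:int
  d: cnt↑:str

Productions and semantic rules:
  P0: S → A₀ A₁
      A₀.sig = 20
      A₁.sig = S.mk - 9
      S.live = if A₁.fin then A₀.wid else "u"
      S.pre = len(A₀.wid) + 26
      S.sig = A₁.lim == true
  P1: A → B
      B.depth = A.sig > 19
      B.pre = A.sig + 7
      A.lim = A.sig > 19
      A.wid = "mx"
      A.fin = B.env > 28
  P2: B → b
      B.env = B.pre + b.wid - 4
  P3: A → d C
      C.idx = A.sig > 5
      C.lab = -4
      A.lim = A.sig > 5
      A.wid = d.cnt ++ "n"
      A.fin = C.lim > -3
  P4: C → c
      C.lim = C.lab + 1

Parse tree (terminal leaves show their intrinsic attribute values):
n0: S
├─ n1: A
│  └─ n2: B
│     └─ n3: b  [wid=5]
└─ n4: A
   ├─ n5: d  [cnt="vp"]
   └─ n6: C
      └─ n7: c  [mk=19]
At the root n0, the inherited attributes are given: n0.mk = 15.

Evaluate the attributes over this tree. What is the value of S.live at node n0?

"u"

1. n0.mk = 15  [given at root]
2. n1.sig = 20  [20]
3. n2.depth = true  [A.sig > 19]
4. n2.pre = 27  [A.sig + 7]
5. n3.wid = 5  [terminal]
6. n2.env = 28  [B.pre + b.wid - 4]
7. n1.lim = true  [A.sig > 19]
8. n1.wid = "mx"  ["mx"]
9. n1.fin = false  [B.env > 28]
10. n4.sig = 6  [S.mk - 9]
11. n5.cnt = "vp"  [terminal]
12. n6.idx = true  [A.sig > 5]
13. n6.lab = -4  [-4]
14. n7.mk = 19  [terminal]
15. n6.lim = -3  [C.lab + 1]
16. n4.lim = true  [A.sig > 5]
17. n4.wid = "vpn"  [d.cnt ++ "n"]
18. n4.fin = false  [C.lim > -3]
19. n0.live = "u"  [if A₁.fin then A₀.wid else "u"]
20. n0.pre = 28  [len(A₀.wid) + 26]
21. n0.sig = true  [A₁.lim == true]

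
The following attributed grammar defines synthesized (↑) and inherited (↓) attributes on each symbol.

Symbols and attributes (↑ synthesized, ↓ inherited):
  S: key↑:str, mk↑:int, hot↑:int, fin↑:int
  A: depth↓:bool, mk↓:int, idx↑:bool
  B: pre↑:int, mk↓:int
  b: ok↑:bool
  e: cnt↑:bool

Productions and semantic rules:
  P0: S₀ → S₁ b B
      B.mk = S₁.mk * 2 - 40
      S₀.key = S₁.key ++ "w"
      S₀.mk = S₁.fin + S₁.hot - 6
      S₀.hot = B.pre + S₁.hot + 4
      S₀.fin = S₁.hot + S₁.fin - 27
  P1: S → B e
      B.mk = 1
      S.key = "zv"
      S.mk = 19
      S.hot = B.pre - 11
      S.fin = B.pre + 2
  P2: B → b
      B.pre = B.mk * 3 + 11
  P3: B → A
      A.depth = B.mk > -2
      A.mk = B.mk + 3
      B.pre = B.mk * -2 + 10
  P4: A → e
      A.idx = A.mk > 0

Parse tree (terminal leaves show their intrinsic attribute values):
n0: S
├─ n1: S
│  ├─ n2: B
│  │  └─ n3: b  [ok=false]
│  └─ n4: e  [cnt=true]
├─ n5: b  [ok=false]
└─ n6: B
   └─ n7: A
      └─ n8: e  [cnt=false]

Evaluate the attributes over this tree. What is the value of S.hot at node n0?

21

1. n2.mk = 1  [1]
2. n3.ok = false  [terminal]
3. n2.pre = 14  [B.mk * 3 + 11]
4. n4.cnt = true  [terminal]
5. n1.key = "zv"  ["zv"]
6. n1.mk = 19  [19]
7. n1.hot = 3  [B.pre - 11]
8. n1.fin = 16  [B.pre + 2]
9. n5.ok = false  [terminal]
10. n6.mk = -2  [S₁.mk * 2 - 40]
11. n7.depth = false  [B.mk > -2]
12. n7.mk = 1  [B.mk + 3]
13. n8.cnt = false  [terminal]
14. n7.idx = true  [A.mk > 0]
15. n6.pre = 14  [B.mk * -2 + 10]
16. n0.key = "zvw"  [S₁.key ++ "w"]
17. n0.mk = 13  [S₁.fin + S₁.hot - 6]
18. n0.hot = 21  [B.pre + S₁.hot + 4]
19. n0.fin = -8  [S₁.hot + S₁.fin - 27]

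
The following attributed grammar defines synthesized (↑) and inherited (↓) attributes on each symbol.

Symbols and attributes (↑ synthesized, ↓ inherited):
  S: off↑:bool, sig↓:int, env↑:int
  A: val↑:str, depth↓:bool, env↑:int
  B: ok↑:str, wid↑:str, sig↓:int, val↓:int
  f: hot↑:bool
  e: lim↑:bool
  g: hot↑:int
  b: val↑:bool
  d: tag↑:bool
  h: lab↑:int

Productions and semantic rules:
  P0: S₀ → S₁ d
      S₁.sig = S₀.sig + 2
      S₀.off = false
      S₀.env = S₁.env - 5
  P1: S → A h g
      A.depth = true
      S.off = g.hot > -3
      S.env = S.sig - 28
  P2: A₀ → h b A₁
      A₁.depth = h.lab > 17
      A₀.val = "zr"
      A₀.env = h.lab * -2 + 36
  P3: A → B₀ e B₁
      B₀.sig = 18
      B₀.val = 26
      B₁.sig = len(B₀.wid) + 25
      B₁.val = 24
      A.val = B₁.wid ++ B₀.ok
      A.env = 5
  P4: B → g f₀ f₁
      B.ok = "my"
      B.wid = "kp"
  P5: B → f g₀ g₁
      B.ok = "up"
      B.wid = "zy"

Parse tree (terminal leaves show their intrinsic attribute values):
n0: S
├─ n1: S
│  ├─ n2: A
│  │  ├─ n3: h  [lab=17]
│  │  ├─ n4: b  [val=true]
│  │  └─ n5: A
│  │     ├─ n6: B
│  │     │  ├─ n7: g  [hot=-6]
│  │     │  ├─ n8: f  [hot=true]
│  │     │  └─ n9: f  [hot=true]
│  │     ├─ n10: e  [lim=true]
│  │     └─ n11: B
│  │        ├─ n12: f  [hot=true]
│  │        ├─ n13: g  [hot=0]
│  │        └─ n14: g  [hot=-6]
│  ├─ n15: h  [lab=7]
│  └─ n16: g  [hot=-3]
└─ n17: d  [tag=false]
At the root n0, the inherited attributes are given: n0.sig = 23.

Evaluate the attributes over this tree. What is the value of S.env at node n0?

1. n0.sig = 23  [given at root]
2. n1.sig = 25  [S₀.sig + 2]
3. n2.depth = true  [true]
4. n3.lab = 17  [terminal]
5. n4.val = true  [terminal]
6. n5.depth = false  [h.lab > 17]
7. n6.sig = 18  [18]
8. n6.val = 26  [26]
9. n7.hot = -6  [terminal]
10. n8.hot = true  [terminal]
11. n9.hot = true  [terminal]
12. n6.ok = "my"  ["my"]
13. n6.wid = "kp"  ["kp"]
14. n10.lim = true  [terminal]
15. n11.sig = 27  [len(B₀.wid) + 25]
16. n11.val = 24  [24]
17. n12.hot = true  [terminal]
18. n13.hot = 0  [terminal]
19. n14.hot = -6  [terminal]
20. n11.ok = "up"  ["up"]
21. n11.wid = "zy"  ["zy"]
22. n5.val = "zymy"  [B₁.wid ++ B₀.ok]
23. n5.env = 5  [5]
24. n2.val = "zr"  ["zr"]
25. n2.env = 2  [h.lab * -2 + 36]
26. n15.lab = 7  [terminal]
27. n16.hot = -3  [terminal]
28. n1.off = false  [g.hot > -3]
29. n1.env = -3  [S.sig - 28]
30. n17.tag = false  [terminal]
31. n0.off = false  [false]
32. n0.env = -8  [S₁.env - 5]

-8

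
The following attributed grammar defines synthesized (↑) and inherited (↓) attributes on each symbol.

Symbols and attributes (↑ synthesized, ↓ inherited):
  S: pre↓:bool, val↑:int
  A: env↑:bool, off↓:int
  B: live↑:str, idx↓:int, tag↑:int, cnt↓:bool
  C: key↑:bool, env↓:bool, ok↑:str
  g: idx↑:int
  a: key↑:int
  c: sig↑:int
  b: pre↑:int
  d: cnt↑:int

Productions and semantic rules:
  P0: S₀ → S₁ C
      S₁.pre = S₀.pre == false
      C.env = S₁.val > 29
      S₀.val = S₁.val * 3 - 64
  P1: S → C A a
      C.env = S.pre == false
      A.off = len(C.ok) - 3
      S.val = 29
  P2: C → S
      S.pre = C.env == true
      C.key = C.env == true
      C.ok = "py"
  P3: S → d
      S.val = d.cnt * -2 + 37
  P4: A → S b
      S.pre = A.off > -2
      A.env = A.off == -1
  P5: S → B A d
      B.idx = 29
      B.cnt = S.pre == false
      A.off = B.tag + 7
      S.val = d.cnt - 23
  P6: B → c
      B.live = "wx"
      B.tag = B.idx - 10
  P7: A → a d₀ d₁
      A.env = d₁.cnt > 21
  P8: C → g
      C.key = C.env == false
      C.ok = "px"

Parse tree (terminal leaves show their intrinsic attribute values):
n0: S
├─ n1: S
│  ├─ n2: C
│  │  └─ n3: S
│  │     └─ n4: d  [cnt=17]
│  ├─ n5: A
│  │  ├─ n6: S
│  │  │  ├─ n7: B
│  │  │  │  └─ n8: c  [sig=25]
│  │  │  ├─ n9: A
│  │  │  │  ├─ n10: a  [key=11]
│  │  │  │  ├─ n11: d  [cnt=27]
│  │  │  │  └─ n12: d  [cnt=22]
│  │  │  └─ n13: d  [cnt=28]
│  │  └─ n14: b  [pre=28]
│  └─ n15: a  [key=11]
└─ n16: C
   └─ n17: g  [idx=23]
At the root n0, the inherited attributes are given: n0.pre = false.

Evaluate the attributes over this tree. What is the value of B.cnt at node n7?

false

1. n0.pre = false  [given at root]
2. n1.pre = true  [S₀.pre == false]
3. n2.env = false  [S.pre == false]
4. n3.pre = false  [C.env == true]
5. n4.cnt = 17  [terminal]
6. n3.val = 3  [d.cnt * -2 + 37]
7. n2.key = false  [C.env == true]
8. n2.ok = "py"  ["py"]
9. n5.off = -1  [len(C.ok) - 3]
10. n6.pre = true  [A.off > -2]
11. n7.idx = 29  [29]
12. n7.cnt = false  [S.pre == false]
13. n8.sig = 25  [terminal]
14. n7.live = "wx"  ["wx"]
15. n7.tag = 19  [B.idx - 10]
16. n9.off = 26  [B.tag + 7]
17. n10.key = 11  [terminal]
18. n11.cnt = 27  [terminal]
19. n12.cnt = 22  [terminal]
20. n9.env = true  [d₁.cnt > 21]
21. n13.cnt = 28  [terminal]
22. n6.val = 5  [d.cnt - 23]
23. n14.pre = 28  [terminal]
24. n5.env = true  [A.off == -1]
25. n15.key = 11  [terminal]
26. n1.val = 29  [29]
27. n16.env = false  [S₁.val > 29]
28. n17.idx = 23  [terminal]
29. n16.key = true  [C.env == false]
30. n16.ok = "px"  ["px"]
31. n0.val = 23  [S₁.val * 3 - 64]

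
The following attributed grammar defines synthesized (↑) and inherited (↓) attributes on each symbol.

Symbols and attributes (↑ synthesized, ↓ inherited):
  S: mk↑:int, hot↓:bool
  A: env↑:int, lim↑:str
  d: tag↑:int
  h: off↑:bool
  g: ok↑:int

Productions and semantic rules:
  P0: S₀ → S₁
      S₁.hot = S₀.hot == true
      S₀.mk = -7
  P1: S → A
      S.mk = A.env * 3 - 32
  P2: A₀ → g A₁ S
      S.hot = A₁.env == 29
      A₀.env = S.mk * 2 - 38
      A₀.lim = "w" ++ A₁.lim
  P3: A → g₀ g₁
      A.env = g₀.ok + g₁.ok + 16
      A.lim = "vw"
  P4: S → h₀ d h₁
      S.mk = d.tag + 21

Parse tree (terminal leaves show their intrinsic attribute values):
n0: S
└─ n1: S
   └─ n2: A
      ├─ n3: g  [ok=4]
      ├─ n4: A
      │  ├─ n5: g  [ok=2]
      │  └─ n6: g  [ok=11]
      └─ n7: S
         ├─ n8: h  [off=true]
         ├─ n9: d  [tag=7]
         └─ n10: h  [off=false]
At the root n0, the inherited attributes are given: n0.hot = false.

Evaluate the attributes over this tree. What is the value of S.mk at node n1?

1. n0.hot = false  [given at root]
2. n1.hot = false  [S₀.hot == true]
3. n3.ok = 4  [terminal]
4. n5.ok = 2  [terminal]
5. n6.ok = 11  [terminal]
6. n4.env = 29  [g₀.ok + g₁.ok + 16]
7. n4.lim = "vw"  ["vw"]
8. n7.hot = true  [A₁.env == 29]
9. n8.off = true  [terminal]
10. n9.tag = 7  [terminal]
11. n10.off = false  [terminal]
12. n7.mk = 28  [d.tag + 21]
13. n2.env = 18  [S.mk * 2 - 38]
14. n2.lim = "wvw"  ["w" ++ A₁.lim]
15. n1.mk = 22  [A.env * 3 - 32]
16. n0.mk = -7  [-7]

22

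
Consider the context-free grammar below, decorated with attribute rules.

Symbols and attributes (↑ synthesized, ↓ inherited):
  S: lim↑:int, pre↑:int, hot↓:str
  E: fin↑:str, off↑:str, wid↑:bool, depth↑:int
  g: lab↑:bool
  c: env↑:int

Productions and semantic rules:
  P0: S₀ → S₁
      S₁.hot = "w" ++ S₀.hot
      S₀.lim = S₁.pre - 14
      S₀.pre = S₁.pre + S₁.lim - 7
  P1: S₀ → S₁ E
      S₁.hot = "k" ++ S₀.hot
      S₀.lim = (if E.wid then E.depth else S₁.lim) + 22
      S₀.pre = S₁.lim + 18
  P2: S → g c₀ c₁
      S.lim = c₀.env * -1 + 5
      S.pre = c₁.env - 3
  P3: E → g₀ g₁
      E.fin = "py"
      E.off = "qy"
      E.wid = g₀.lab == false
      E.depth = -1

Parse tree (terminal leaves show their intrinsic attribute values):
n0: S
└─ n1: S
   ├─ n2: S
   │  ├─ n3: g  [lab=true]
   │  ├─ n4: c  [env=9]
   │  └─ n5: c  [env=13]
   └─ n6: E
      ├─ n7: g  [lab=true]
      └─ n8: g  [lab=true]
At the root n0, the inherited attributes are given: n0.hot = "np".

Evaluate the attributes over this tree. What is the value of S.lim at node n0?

0

1. n0.hot = "np"  [given at root]
2. n1.hot = "wnp"  ["w" ++ S₀.hot]
3. n2.hot = "kwnp"  ["k" ++ S₀.hot]
4. n3.lab = true  [terminal]
5. n4.env = 9  [terminal]
6. n5.env = 13  [terminal]
7. n2.lim = -4  [c₀.env * -1 + 5]
8. n2.pre = 10  [c₁.env - 3]
9. n7.lab = true  [terminal]
10. n8.lab = true  [terminal]
11. n6.fin = "py"  ["py"]
12. n6.off = "qy"  ["qy"]
13. n6.wid = false  [g₀.lab == false]
14. n6.depth = -1  [-1]
15. n1.lim = 18  [(if E.wid then E.depth else S₁.lim) + 22]
16. n1.pre = 14  [S₁.lim + 18]
17. n0.lim = 0  [S₁.pre - 14]
18. n0.pre = 25  [S₁.pre + S₁.lim - 7]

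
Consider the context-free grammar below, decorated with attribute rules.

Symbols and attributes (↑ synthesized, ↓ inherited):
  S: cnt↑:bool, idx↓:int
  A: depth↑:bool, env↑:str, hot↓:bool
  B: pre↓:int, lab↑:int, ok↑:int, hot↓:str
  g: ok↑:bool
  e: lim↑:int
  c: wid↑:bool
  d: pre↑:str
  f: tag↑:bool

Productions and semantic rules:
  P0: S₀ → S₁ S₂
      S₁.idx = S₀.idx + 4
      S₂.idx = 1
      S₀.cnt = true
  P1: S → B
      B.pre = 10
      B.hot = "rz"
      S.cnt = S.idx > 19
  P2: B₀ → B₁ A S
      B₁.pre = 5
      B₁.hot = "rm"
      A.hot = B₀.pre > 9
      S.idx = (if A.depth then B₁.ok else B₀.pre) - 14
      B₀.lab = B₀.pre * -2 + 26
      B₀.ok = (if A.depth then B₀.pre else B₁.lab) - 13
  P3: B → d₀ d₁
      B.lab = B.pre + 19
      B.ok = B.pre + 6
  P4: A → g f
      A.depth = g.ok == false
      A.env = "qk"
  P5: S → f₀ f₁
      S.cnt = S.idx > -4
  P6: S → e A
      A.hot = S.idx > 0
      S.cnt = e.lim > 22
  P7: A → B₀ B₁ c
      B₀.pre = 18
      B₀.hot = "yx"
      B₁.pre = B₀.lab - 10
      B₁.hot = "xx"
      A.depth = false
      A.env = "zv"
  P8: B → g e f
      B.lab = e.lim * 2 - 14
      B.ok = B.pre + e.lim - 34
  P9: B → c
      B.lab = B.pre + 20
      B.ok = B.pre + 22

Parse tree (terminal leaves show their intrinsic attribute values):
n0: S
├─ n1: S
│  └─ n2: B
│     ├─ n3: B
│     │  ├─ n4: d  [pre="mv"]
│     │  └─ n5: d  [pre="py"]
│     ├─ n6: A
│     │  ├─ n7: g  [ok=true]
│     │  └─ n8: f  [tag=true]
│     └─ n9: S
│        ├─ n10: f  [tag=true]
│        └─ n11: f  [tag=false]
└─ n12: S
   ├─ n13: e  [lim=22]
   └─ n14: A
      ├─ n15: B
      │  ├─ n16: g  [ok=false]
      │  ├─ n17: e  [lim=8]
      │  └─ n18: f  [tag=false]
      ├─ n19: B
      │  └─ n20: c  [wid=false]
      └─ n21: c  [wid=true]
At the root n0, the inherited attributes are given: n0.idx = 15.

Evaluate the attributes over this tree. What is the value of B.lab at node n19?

1. n0.idx = 15  [given at root]
2. n1.idx = 19  [S₀.idx + 4]
3. n2.pre = 10  [10]
4. n2.hot = "rz"  ["rz"]
5. n3.pre = 5  [5]
6. n3.hot = "rm"  ["rm"]
7. n4.pre = "mv"  [terminal]
8. n5.pre = "py"  [terminal]
9. n3.lab = 24  [B.pre + 19]
10. n3.ok = 11  [B.pre + 6]
11. n6.hot = true  [B₀.pre > 9]
12. n7.ok = true  [terminal]
13. n8.tag = true  [terminal]
14. n6.depth = false  [g.ok == false]
15. n6.env = "qk"  ["qk"]
16. n9.idx = -4  [(if A.depth then B₁.ok else B₀.pre) - 14]
17. n10.tag = true  [terminal]
18. n11.tag = false  [terminal]
19. n9.cnt = false  [S.idx > -4]
20. n2.lab = 6  [B₀.pre * -2 + 26]
21. n2.ok = 11  [(if A.depth then B₀.pre else B₁.lab) - 13]
22. n1.cnt = false  [S.idx > 19]
23. n12.idx = 1  [1]
24. n13.lim = 22  [terminal]
25. n14.hot = true  [S.idx > 0]
26. n15.pre = 18  [18]
27. n15.hot = "yx"  ["yx"]
28. n16.ok = false  [terminal]
29. n17.lim = 8  [terminal]
30. n18.tag = false  [terminal]
31. n15.lab = 2  [e.lim * 2 - 14]
32. n15.ok = -8  [B.pre + e.lim - 34]
33. n19.pre = -8  [B₀.lab - 10]
34. n19.hot = "xx"  ["xx"]
35. n20.wid = false  [terminal]
36. n19.lab = 12  [B.pre + 20]
37. n19.ok = 14  [B.pre + 22]
38. n21.wid = true  [terminal]
39. n14.depth = false  [false]
40. n14.env = "zv"  ["zv"]
41. n12.cnt = false  [e.lim > 22]
42. n0.cnt = true  [true]

12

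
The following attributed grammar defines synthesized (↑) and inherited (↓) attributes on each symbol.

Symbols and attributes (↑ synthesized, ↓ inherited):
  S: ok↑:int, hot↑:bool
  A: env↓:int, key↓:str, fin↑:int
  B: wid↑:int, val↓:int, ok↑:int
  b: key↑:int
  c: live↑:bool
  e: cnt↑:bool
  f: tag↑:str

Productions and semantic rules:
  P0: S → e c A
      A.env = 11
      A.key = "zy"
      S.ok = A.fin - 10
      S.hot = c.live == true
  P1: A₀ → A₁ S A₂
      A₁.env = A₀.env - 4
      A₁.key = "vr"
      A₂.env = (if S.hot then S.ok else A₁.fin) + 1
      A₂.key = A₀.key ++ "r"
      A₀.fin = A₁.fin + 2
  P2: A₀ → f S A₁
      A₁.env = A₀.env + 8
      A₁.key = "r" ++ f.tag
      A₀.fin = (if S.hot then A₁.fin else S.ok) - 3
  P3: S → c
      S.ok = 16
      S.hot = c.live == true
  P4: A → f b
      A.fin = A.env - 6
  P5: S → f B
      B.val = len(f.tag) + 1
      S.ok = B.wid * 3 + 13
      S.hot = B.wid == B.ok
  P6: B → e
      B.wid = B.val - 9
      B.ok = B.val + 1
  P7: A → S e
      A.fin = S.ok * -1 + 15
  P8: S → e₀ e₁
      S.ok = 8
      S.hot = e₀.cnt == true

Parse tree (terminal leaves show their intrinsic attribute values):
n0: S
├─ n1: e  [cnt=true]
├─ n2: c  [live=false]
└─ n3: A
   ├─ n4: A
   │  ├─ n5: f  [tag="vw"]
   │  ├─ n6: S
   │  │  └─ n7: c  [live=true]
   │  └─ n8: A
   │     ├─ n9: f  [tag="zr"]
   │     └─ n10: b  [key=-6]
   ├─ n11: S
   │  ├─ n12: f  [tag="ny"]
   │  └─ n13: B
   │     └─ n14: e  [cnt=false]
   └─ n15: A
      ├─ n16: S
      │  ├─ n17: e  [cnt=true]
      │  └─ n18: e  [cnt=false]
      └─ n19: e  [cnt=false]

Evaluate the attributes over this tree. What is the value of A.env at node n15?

1. n1.cnt = true  [terminal]
2. n2.live = false  [terminal]
3. n3.env = 11  [11]
4. n3.key = "zy"  ["zy"]
5. n4.env = 7  [A₀.env - 4]
6. n4.key = "vr"  ["vr"]
7. n5.tag = "vw"  [terminal]
8. n7.live = true  [terminal]
9. n6.ok = 16  [16]
10. n6.hot = true  [c.live == true]
11. n8.env = 15  [A₀.env + 8]
12. n8.key = "rvw"  ["r" ++ f.tag]
13. n9.tag = "zr"  [terminal]
14. n10.key = -6  [terminal]
15. n8.fin = 9  [A.env - 6]
16. n4.fin = 6  [(if S.hot then A₁.fin else S.ok) - 3]
17. n12.tag = "ny"  [terminal]
18. n13.val = 3  [len(f.tag) + 1]
19. n14.cnt = false  [terminal]
20. n13.wid = -6  [B.val - 9]
21. n13.ok = 4  [B.val + 1]
22. n11.ok = -5  [B.wid * 3 + 13]
23. n11.hot = false  [B.wid == B.ok]
24. n15.env = 7  [(if S.hot then S.ok else A₁.fin) + 1]
25. n15.key = "zyr"  [A₀.key ++ "r"]
26. n17.cnt = true  [terminal]
27. n18.cnt = false  [terminal]
28. n16.ok = 8  [8]
29. n16.hot = true  [e₀.cnt == true]
30. n19.cnt = false  [terminal]
31. n15.fin = 7  [S.ok * -1 + 15]
32. n3.fin = 8  [A₁.fin + 2]
33. n0.ok = -2  [A.fin - 10]
34. n0.hot = false  [c.live == true]

7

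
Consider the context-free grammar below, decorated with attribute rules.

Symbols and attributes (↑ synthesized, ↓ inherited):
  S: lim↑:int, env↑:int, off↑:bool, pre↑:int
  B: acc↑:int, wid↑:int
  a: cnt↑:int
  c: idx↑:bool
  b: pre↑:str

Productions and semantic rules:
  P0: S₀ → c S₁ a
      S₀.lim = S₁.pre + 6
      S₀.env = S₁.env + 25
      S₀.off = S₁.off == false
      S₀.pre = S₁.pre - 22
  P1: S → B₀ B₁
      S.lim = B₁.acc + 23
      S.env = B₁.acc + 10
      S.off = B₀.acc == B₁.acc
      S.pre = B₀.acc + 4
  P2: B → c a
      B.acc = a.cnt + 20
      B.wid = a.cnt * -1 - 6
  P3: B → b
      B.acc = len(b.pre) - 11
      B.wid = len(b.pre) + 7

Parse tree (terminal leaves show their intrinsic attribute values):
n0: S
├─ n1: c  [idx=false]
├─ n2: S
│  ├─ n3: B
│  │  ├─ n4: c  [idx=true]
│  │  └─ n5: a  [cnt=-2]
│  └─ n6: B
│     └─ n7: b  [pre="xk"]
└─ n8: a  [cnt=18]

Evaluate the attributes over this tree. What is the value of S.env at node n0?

26

1. n1.idx = false  [terminal]
2. n4.idx = true  [terminal]
3. n5.cnt = -2  [terminal]
4. n3.acc = 18  [a.cnt + 20]
5. n3.wid = -4  [a.cnt * -1 - 6]
6. n7.pre = "xk"  [terminal]
7. n6.acc = -9  [len(b.pre) - 11]
8. n6.wid = 9  [len(b.pre) + 7]
9. n2.lim = 14  [B₁.acc + 23]
10. n2.env = 1  [B₁.acc + 10]
11. n2.off = false  [B₀.acc == B₁.acc]
12. n2.pre = 22  [B₀.acc + 4]
13. n8.cnt = 18  [terminal]
14. n0.lim = 28  [S₁.pre + 6]
15. n0.env = 26  [S₁.env + 25]
16. n0.off = true  [S₁.off == false]
17. n0.pre = 0  [S₁.pre - 22]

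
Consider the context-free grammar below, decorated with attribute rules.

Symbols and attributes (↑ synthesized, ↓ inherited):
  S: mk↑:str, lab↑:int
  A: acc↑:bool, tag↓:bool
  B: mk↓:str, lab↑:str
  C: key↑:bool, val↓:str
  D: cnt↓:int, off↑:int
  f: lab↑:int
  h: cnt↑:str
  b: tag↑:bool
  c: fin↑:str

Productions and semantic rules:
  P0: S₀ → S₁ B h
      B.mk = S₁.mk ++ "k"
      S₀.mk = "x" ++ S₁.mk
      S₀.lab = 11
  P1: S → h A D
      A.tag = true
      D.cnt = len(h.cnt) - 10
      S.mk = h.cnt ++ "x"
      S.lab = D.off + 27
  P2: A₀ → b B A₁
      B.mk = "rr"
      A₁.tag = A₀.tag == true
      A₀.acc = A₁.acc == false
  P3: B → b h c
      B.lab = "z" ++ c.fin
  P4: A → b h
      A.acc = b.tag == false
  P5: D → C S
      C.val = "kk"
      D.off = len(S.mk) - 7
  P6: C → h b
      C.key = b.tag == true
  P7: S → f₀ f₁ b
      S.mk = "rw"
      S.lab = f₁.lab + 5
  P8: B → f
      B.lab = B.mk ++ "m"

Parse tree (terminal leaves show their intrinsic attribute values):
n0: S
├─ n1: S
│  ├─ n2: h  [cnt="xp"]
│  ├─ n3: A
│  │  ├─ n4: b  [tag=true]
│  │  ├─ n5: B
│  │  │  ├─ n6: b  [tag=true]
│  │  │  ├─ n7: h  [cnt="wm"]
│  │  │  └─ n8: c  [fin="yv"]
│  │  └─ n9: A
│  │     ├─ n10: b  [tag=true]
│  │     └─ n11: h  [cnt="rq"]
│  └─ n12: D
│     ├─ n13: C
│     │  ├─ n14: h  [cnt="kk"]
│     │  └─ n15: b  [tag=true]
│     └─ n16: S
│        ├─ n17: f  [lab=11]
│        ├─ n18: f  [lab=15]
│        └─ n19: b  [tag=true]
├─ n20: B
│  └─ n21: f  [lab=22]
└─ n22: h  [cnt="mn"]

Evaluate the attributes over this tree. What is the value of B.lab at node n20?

"xpxkm"

1. n2.cnt = "xp"  [terminal]
2. n3.tag = true  [true]
3. n4.tag = true  [terminal]
4. n5.mk = "rr"  ["rr"]
5. n6.tag = true  [terminal]
6. n7.cnt = "wm"  [terminal]
7. n8.fin = "yv"  [terminal]
8. n5.lab = "zyv"  ["z" ++ c.fin]
9. n9.tag = true  [A₀.tag == true]
10. n10.tag = true  [terminal]
11. n11.cnt = "rq"  [terminal]
12. n9.acc = false  [b.tag == false]
13. n3.acc = true  [A₁.acc == false]
14. n12.cnt = -8  [len(h.cnt) - 10]
15. n13.val = "kk"  ["kk"]
16. n14.cnt = "kk"  [terminal]
17. n15.tag = true  [terminal]
18. n13.key = true  [b.tag == true]
19. n17.lab = 11  [terminal]
20. n18.lab = 15  [terminal]
21. n19.tag = true  [terminal]
22. n16.mk = "rw"  ["rw"]
23. n16.lab = 20  [f₁.lab + 5]
24. n12.off = -5  [len(S.mk) - 7]
25. n1.mk = "xpx"  [h.cnt ++ "x"]
26. n1.lab = 22  [D.off + 27]
27. n20.mk = "xpxk"  [S₁.mk ++ "k"]
28. n21.lab = 22  [terminal]
29. n20.lab = "xpxkm"  [B.mk ++ "m"]
30. n22.cnt = "mn"  [terminal]
31. n0.mk = "xxpx"  ["x" ++ S₁.mk]
32. n0.lab = 11  [11]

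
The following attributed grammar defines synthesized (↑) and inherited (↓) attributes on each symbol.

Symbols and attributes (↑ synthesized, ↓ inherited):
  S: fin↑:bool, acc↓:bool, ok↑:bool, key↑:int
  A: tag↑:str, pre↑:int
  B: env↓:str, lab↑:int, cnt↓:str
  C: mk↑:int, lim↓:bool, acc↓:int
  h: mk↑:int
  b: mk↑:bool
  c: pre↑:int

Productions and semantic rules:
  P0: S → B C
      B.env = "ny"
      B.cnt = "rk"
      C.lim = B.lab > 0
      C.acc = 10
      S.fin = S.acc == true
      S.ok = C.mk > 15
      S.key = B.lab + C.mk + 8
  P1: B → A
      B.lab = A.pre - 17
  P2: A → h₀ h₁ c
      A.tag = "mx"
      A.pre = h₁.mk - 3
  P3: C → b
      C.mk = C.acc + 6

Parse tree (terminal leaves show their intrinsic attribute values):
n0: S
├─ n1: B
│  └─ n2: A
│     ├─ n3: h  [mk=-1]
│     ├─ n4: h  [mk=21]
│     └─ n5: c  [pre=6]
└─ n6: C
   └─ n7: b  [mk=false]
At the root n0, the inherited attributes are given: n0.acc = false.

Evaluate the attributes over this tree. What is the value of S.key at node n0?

25

1. n0.acc = false  [given at root]
2. n1.env = "ny"  ["ny"]
3. n1.cnt = "rk"  ["rk"]
4. n3.mk = -1  [terminal]
5. n4.mk = 21  [terminal]
6. n5.pre = 6  [terminal]
7. n2.tag = "mx"  ["mx"]
8. n2.pre = 18  [h₁.mk - 3]
9. n1.lab = 1  [A.pre - 17]
10. n6.lim = true  [B.lab > 0]
11. n6.acc = 10  [10]
12. n7.mk = false  [terminal]
13. n6.mk = 16  [C.acc + 6]
14. n0.fin = false  [S.acc == true]
15. n0.ok = true  [C.mk > 15]
16. n0.key = 25  [B.lab + C.mk + 8]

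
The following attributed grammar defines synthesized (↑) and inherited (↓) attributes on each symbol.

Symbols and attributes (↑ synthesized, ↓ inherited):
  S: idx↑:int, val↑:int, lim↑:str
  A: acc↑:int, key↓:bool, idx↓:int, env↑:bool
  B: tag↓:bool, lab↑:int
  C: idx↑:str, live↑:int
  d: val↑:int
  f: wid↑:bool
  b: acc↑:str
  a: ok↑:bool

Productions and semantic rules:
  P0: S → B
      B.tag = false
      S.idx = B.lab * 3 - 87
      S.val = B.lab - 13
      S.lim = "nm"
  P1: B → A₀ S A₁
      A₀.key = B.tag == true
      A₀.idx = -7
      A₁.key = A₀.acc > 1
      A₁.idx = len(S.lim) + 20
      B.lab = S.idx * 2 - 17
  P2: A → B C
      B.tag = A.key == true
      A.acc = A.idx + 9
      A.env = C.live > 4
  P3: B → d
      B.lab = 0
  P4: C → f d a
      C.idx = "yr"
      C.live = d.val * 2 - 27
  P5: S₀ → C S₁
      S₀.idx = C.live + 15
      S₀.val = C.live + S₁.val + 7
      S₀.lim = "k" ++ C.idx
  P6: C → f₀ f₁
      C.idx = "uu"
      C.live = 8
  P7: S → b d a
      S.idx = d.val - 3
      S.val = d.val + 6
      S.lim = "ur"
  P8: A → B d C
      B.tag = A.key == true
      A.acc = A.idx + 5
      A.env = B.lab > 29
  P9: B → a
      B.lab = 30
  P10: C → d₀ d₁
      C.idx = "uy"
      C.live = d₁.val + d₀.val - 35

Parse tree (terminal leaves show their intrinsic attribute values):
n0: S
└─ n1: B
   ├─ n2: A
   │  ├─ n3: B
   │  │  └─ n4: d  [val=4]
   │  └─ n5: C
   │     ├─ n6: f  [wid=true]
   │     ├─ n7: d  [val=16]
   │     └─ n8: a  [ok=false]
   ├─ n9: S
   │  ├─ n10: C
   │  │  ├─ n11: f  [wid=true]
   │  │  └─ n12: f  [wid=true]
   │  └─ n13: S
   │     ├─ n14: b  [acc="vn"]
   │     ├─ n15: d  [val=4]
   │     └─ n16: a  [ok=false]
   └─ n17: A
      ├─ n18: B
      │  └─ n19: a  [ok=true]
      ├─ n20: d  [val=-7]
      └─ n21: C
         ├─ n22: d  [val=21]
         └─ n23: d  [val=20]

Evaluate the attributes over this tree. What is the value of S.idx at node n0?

0

1. n1.tag = false  [false]
2. n2.key = false  [B.tag == true]
3. n2.idx = -7  [-7]
4. n3.tag = false  [A.key == true]
5. n4.val = 4  [terminal]
6. n3.lab = 0  [0]
7. n6.wid = true  [terminal]
8. n7.val = 16  [terminal]
9. n8.ok = false  [terminal]
10. n5.idx = "yr"  ["yr"]
11. n5.live = 5  [d.val * 2 - 27]
12. n2.acc = 2  [A.idx + 9]
13. n2.env = true  [C.live > 4]
14. n11.wid = true  [terminal]
15. n12.wid = true  [terminal]
16. n10.idx = "uu"  ["uu"]
17. n10.live = 8  [8]
18. n14.acc = "vn"  [terminal]
19. n15.val = 4  [terminal]
20. n16.ok = false  [terminal]
21. n13.idx = 1  [d.val - 3]
22. n13.val = 10  [d.val + 6]
23. n13.lim = "ur"  ["ur"]
24. n9.idx = 23  [C.live + 15]
25. n9.val = 25  [C.live + S₁.val + 7]
26. n9.lim = "kuu"  ["k" ++ C.idx]
27. n17.key = true  [A₀.acc > 1]
28. n17.idx = 23  [len(S.lim) + 20]
29. n18.tag = true  [A.key == true]
30. n19.ok = true  [terminal]
31. n18.lab = 30  [30]
32. n20.val = -7  [terminal]
33. n22.val = 21  [terminal]
34. n23.val = 20  [terminal]
35. n21.idx = "uy"  ["uy"]
36. n21.live = 6  [d₁.val + d₀.val - 35]
37. n17.acc = 28  [A.idx + 5]
38. n17.env = true  [B.lab > 29]
39. n1.lab = 29  [S.idx * 2 - 17]
40. n0.idx = 0  [B.lab * 3 - 87]
41. n0.val = 16  [B.lab - 13]
42. n0.lim = "nm"  ["nm"]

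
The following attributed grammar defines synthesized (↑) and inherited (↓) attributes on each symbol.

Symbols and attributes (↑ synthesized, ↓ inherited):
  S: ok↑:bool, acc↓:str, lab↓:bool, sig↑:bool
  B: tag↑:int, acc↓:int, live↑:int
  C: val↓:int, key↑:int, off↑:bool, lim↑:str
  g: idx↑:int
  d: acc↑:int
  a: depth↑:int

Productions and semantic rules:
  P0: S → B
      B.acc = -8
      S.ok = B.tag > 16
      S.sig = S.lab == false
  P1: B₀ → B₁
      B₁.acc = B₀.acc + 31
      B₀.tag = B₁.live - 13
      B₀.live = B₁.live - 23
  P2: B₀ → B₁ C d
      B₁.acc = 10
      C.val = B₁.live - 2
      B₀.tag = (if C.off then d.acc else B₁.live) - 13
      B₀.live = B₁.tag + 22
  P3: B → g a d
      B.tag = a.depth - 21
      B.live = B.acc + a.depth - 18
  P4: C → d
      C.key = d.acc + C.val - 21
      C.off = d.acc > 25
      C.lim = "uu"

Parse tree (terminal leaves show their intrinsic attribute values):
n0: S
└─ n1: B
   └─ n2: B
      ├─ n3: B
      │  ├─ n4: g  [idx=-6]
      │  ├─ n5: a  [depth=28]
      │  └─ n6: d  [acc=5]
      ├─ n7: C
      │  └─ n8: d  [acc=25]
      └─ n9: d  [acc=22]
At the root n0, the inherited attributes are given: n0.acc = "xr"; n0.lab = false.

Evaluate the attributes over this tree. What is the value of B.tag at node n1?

1. n0.acc = "xr"  [given at root]
2. n0.lab = false  [given at root]
3. n1.acc = -8  [-8]
4. n2.acc = 23  [B₀.acc + 31]
5. n3.acc = 10  [10]
6. n4.idx = -6  [terminal]
7. n5.depth = 28  [terminal]
8. n6.acc = 5  [terminal]
9. n3.tag = 7  [a.depth - 21]
10. n3.live = 20  [B.acc + a.depth - 18]
11. n7.val = 18  [B₁.live - 2]
12. n8.acc = 25  [terminal]
13. n7.key = 22  [d.acc + C.val - 21]
14. n7.off = false  [d.acc > 25]
15. n7.lim = "uu"  ["uu"]
16. n9.acc = 22  [terminal]
17. n2.tag = 7  [(if C.off then d.acc else B₁.live) - 13]
18. n2.live = 29  [B₁.tag + 22]
19. n1.tag = 16  [B₁.live - 13]
20. n1.live = 6  [B₁.live - 23]
21. n0.ok = false  [B.tag > 16]
22. n0.sig = true  [S.lab == false]

16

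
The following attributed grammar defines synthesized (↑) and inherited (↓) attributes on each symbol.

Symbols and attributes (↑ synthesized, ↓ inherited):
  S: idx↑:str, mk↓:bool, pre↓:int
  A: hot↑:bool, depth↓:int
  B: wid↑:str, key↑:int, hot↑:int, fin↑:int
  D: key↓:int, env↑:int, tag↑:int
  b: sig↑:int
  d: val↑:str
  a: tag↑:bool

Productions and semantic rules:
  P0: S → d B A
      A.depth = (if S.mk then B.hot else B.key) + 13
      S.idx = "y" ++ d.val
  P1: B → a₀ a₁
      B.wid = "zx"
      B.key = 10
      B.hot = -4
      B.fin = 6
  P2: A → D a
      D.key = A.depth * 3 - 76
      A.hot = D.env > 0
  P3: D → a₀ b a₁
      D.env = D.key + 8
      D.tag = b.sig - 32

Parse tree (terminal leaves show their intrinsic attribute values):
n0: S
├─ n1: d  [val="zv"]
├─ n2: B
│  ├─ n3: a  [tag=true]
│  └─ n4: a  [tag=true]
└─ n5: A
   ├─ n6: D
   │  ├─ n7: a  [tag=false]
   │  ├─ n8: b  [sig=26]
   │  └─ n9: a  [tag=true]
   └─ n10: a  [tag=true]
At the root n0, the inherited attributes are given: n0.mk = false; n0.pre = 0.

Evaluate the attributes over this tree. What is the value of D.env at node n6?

1

1. n0.mk = false  [given at root]
2. n0.pre = 0  [given at root]
3. n1.val = "zv"  [terminal]
4. n3.tag = true  [terminal]
5. n4.tag = true  [terminal]
6. n2.wid = "zx"  ["zx"]
7. n2.key = 10  [10]
8. n2.hot = -4  [-4]
9. n2.fin = 6  [6]
10. n5.depth = 23  [(if S.mk then B.hot else B.key) + 13]
11. n6.key = -7  [A.depth * 3 - 76]
12. n7.tag = false  [terminal]
13. n8.sig = 26  [terminal]
14. n9.tag = true  [terminal]
15. n6.env = 1  [D.key + 8]
16. n6.tag = -6  [b.sig - 32]
17. n10.tag = true  [terminal]
18. n5.hot = true  [D.env > 0]
19. n0.idx = "yzv"  ["y" ++ d.val]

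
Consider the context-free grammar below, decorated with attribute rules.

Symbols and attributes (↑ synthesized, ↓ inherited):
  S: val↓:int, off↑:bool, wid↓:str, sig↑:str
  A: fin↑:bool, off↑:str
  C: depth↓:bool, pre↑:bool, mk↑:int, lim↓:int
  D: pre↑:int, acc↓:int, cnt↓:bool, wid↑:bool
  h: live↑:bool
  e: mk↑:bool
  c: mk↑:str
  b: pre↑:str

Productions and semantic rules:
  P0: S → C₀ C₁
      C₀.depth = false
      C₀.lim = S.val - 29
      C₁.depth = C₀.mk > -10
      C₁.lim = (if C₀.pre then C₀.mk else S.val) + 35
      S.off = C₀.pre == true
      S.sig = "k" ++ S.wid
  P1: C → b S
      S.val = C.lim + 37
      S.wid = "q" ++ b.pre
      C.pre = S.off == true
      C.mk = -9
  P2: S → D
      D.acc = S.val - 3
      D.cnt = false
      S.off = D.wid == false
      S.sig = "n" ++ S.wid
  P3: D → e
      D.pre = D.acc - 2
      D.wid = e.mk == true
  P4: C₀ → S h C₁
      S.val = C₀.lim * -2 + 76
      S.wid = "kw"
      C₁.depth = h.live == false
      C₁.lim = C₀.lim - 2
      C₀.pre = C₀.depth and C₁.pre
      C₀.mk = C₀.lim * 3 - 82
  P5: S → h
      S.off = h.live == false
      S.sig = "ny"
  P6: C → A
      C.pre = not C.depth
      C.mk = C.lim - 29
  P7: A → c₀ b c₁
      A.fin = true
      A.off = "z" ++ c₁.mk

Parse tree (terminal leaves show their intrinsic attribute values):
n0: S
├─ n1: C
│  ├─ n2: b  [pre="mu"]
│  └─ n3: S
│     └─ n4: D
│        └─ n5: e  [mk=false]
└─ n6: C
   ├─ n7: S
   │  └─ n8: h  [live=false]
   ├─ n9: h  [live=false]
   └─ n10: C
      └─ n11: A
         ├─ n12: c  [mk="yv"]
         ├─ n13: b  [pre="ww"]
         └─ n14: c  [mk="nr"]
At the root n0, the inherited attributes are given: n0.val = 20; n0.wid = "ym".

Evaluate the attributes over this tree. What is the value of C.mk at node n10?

1. n0.val = 20  [given at root]
2. n0.wid = "ym"  [given at root]
3. n1.depth = false  [false]
4. n1.lim = -9  [S.val - 29]
5. n2.pre = "mu"  [terminal]
6. n3.val = 28  [C.lim + 37]
7. n3.wid = "qmu"  ["q" ++ b.pre]
8. n4.acc = 25  [S.val - 3]
9. n4.cnt = false  [false]
10. n5.mk = false  [terminal]
11. n4.pre = 23  [D.acc - 2]
12. n4.wid = false  [e.mk == true]
13. n3.off = true  [D.wid == false]
14. n3.sig = "nqmu"  ["n" ++ S.wid]
15. n1.pre = true  [S.off == true]
16. n1.mk = -9  [-9]
17. n6.depth = true  [C₀.mk > -10]
18. n6.lim = 26  [(if C₀.pre then C₀.mk else S.val) + 35]
19. n7.val = 24  [C₀.lim * -2 + 76]
20. n7.wid = "kw"  ["kw"]
21. n8.live = false  [terminal]
22. n7.off = true  [h.live == false]
23. n7.sig = "ny"  ["ny"]
24. n9.live = false  [terminal]
25. n10.depth = true  [h.live == false]
26. n10.lim = 24  [C₀.lim - 2]
27. n12.mk = "yv"  [terminal]
28. n13.pre = "ww"  [terminal]
29. n14.mk = "nr"  [terminal]
30. n11.fin = true  [true]
31. n11.off = "znr"  ["z" ++ c₁.mk]
32. n10.pre = false  [not C.depth]
33. n10.mk = -5  [C.lim - 29]
34. n6.pre = false  [C₀.depth and C₁.pre]
35. n6.mk = -4  [C₀.lim * 3 - 82]
36. n0.off = true  [C₀.pre == true]
37. n0.sig = "kym"  ["k" ++ S.wid]

-5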